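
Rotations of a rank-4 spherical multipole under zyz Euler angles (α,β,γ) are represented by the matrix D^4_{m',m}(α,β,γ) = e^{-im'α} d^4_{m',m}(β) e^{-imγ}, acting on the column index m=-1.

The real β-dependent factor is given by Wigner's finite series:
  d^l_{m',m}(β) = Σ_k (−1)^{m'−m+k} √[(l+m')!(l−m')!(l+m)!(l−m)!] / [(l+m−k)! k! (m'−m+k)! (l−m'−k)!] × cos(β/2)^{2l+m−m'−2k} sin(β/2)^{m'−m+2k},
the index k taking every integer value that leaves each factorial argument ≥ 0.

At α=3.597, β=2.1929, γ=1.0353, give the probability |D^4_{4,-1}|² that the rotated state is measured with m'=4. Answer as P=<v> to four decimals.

P=0.1578

D^4_{4,-1}(3.597,2.1929,1.0353) = e^{-i·4·3.597}·d^4_{4,-1}(2.1929)·e^{-i·-1·1.0353}. Compute d first:
With c≡cos(β/2)=0.456757 and s≡sin(β/2)=0.889591, N=[40320·1·6·120]^{1/2}=5387.986637
k∈{0} keeps every argument non-negative
  k=0: (−1)^5·5387.9866/(720)·0.4568^3·0.8896^5 = -0.397286
d^4_{4,-1}(2.1929) = -0.397286
|D^4_{4,-1}|² = |d^4_{4,-1}(β)|² = (-0.397286)² = 0.157836 (the z-rotation phases have unit modulus)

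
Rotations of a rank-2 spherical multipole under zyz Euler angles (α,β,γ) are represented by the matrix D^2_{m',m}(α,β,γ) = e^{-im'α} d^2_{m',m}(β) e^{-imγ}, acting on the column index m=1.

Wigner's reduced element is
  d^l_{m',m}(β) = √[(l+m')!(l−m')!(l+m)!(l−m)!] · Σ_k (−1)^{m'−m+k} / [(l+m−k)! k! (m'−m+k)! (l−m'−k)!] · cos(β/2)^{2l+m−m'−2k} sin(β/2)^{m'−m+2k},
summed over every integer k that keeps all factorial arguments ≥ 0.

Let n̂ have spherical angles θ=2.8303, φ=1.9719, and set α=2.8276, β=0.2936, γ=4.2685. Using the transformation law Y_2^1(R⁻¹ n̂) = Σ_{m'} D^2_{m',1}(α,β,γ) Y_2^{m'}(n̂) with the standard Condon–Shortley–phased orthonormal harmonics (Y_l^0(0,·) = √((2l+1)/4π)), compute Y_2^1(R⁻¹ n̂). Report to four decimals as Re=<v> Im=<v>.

Need the full column D^2_{m',1} for m'=−2..2 at α=2.8276, β=0.2936, γ=4.2685.
cos(β/2)=0.989244, sin(β/2)=0.146273
d^2_{-2,1}: single k=3 term ⇒ +0.006192;  D = +0.001133+0.006087i
d^2_{-1,1}: k∈[2..3] ⇒ +0.062814 -0.000458 = +0.062357;  D = +0.008077-0.061831i
d^2_{0,1}: k∈[1..2] ⇒ +0.346858 -0.007584 = +0.339274;  D = -0.145703+0.306394i
d^2_{1,1}: k∈[0..1] ⇒ +0.957666 -0.062814 = +0.894852;  D = +0.615107-0.649925i
d^2_{2,1}: single k=0 term ⇒ -0.283208;  D = +0.248685-0.135509i
Y_2^{m'}(θ=2.8303,φ=1.9719) and Σ D·Y over m':
  (+0.0011+0.0061i)·(-0.0252+0.0261i)  (+0.0081-0.0618i)·(+0.0879+0.2074i)  (-0.1457+0.3064i)·(+0.5420+0.0000i)  (+0.6151-0.6499i)·(-0.0879+0.2074i)  (+0.2487-0.1355i)·(-0.0252-0.0261i)
Y_2^1(R⁻¹ n̂) = +0.005258+0.343835i

Re=0.0053 Im=0.3438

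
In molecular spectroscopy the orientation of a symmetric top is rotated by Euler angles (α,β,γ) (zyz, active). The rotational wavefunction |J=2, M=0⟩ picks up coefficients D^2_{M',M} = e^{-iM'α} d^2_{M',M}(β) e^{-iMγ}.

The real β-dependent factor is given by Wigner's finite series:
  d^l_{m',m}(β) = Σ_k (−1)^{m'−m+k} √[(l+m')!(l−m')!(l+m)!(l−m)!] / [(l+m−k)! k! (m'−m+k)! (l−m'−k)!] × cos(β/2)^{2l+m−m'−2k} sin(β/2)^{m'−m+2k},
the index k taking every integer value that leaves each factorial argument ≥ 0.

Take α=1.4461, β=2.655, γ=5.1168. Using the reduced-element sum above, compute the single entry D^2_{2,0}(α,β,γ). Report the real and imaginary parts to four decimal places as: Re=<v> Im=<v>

Re=-0.1298 Im=-0.0330

First d^2_{2,0}(β=2.655), then the phase factors e^{-i(2)α} and e^{-i(0)γ}:
Half-angle: c=0.240903, s=0.970549. N=√(24·1·2·2)=9.797959
Admissible k: 0..0 (factorial args all ≥0)
  k=0: (−1)^2·9.7980/(4)·0.2409^2·0.9705^2 = +0.133905
d^2_{2,0}(2.655) = +0.133905
Attach z-rotation phases: D = e^{-i(2)(1.4461)}·(+0.133905)·e^{-i(0)(5.1168)} = -0.129762-0.033050i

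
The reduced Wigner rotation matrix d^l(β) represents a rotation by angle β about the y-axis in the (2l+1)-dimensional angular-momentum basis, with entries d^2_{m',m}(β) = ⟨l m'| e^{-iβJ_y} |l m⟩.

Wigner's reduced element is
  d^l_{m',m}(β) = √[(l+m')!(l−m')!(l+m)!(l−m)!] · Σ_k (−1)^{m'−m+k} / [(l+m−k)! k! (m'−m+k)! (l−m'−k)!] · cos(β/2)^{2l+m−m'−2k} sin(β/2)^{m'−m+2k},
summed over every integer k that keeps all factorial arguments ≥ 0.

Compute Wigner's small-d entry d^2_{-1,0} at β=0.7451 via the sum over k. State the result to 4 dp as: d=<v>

d=0.6104

d^2_{-1,0}(β=0.7451) via Wigner's sum:
Half-angle: c=0.931402, s=0.363992. N=√(1·6·2·2)=4.898979
Admissible k: 1..2 (factorial args all ≥0)
  k=1: (−1)^0·4.8990/(2)·0.9314^3·0.3640^1 = +0.720409
  k=2: (−1)^1·4.8990/(2)·0.9314^1·0.3640^3 = -0.110024
d^2_{-1,0}(0.7451) = +0.720409 -0.110024 = +0.610385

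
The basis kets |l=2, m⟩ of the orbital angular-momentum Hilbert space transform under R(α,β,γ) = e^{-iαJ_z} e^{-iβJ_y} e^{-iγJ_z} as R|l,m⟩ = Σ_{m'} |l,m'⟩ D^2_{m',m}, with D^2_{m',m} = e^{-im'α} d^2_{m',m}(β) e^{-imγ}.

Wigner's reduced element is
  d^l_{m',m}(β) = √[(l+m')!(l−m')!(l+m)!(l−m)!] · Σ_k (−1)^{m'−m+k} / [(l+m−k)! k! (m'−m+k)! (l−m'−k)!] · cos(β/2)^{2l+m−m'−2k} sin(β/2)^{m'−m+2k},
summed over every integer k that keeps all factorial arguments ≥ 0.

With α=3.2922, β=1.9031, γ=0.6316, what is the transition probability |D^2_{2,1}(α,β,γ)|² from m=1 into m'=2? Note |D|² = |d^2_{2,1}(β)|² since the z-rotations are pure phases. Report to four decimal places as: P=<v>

D^2_{2,1}(3.2922,1.9031,0.6316) = e^{-i·2·3.2922}·d^2_{2,1}(1.9031)·e^{-i·1·0.6316}. Compute d first:
With c≡cos(β/2)=0.580422 and s≡sin(β/2)=0.814316, N=[24·1·6·1]^{1/2}=12.000000
k∈{0} keeps every argument non-negative
  k=0: (−1)^1·12.0000/(6)·0.5804^3·0.8143^1 = -0.318459
d^2_{2,1}(1.9031) = -0.318459
|D^2_{2,1}|² = |d^2_{2,1}(β)|² = (-0.318459)² = 0.101416 (the z-rotation phases have unit modulus)

P=0.1014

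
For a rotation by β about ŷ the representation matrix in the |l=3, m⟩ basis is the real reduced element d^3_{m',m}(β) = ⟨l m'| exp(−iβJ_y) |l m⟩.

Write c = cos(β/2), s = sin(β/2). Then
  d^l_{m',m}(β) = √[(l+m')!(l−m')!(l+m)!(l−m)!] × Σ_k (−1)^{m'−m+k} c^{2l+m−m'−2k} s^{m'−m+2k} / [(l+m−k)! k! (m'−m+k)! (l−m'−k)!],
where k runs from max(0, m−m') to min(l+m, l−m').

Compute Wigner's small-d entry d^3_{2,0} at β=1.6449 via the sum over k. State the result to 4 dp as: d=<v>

d^3_{2,0}(β=1.6449) via Wigner's sum:
With c≡cos(β/2)=0.680428 and s≡sin(β/2)=0.732815, N=[120·1·6·6]^{1/2}=65.726707
Admissible k: 0..1 (factorial args all ≥0)
  k=0: (−1)^2·65.7267/(12)·0.6804^4·0.7328^2 = +0.630489
  k=1: (−1)^3·65.7267/(12)·0.6804^2·0.7328^4 = -0.731311
d^3_{2,0}(1.6449) = +0.630489 -0.731311 = -0.100822

d=-0.1008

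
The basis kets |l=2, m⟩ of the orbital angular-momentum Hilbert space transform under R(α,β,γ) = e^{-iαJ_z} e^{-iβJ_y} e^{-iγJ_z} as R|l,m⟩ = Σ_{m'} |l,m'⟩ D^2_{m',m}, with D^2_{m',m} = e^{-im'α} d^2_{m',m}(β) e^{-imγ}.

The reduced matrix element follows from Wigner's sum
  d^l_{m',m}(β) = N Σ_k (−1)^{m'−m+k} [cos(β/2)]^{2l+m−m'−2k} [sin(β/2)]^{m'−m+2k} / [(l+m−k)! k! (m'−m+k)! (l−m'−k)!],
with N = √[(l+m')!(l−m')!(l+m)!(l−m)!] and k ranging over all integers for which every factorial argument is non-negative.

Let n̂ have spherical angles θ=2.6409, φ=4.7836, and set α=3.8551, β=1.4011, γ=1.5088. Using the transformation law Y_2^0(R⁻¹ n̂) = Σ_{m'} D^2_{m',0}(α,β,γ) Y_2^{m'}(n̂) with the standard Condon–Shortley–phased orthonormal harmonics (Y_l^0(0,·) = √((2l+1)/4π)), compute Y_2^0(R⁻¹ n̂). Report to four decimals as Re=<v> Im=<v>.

Re=-0.2981 Im=0.0000

Need the full column D^2_{m',0} for m'=−2..2 at α=3.8551, β=1.4011, γ=1.5088.
cos(β/2)=0.764488, sin(β/2)=0.644638
d^2_{-2,0}: single k=2 term ⇒ +0.594907;  D = +0.085242+0.588768i
d^2_{-1,0}: k∈[1..2] ⇒ +0.705510 -0.501643 = +0.203868;  D = -0.154138-0.133429i
d^2_{0,0}: k∈[0..2] ⇒ +0.341572 -0.971479 +0.172689 = -0.457218;  D = -0.457218+0.000000i
d^2_{1,0}: k∈[0..1] ⇒ -0.705510 +0.501643 = -0.203868;  D = +0.154138-0.133429i
d^2_{2,0}: single k=0 term ⇒ +0.594907;  D = +0.085242-0.588768i
Y_2^{m'}(θ=2.6409,φ=4.7836) and Σ D·Y over m':
  (+0.0852+0.5888i)·(-0.0881+0.0126i)  (-0.1541-0.1334i)·(-0.0231-0.3245i)  (-0.4572+0.0000i)·(+0.4128+0.0000i)  (+0.1541-0.1334i)·(+0.0231-0.3245i)  (+0.0852-0.5888i)·(-0.0881-0.0126i)
Y_2^0(R⁻¹ n̂) = -0.298077+0.000000i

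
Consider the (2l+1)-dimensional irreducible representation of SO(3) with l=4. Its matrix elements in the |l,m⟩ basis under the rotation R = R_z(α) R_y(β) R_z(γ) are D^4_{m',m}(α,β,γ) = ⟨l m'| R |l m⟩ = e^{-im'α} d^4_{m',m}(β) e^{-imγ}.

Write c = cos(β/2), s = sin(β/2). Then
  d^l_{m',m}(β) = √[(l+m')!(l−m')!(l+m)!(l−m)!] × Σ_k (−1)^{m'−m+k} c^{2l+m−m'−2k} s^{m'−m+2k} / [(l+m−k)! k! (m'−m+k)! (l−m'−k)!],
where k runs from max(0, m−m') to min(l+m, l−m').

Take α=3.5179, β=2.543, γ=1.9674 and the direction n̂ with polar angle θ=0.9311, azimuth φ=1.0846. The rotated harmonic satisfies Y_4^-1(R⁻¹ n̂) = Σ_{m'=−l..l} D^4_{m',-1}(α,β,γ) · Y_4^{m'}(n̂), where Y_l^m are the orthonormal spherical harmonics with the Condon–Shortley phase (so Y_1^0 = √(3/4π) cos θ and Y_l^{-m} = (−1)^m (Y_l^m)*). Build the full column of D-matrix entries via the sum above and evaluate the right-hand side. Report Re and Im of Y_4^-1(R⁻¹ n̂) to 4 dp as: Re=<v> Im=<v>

Need the full column D^4_{m',-1} for m'=−4..4 at α=3.5179, β=2.543, γ=1.9674.
cos(β/2)=0.294848, sin(β/2)=0.955544
d^4_{-4,-1}: single k=3 term ⇒ +0.014549;  D = -0.013759-0.004729i
d^4_{-3,-1}: k∈[2..3] ⇒ +0.004762 -0.083352 = -0.078590;  D = -0.078509+0.003557i
d^4_{-2,-1}: k∈[1..3] ⇒ +0.000785 -0.041243 +0.288777 = +0.248320;  D = -0.226578+0.101613i
d^4_{-1,-1}: k∈[0..3] ⇒ +0.000057 -0.008999 +0.189024 -0.661760 = -0.481678;  D = -0.336318+0.344824i
d^4_{0,-1}: k∈[0..3] ⇒ -0.000828 +0.052169 -0.547916 +0.959110 = +0.462535;  D = -0.178671+0.426632i
d^4_{1,-1}: k∈[0..3] ⇒ +0.005999 -0.189024 +0.992641 -0.695034 = +0.114582;  D = +0.002325-0.114558i
d^4_{2,-1}: k∈[0..2] ⇒ -0.027495 +0.433166 -0.909892 = -0.504221;  D = -0.175740-0.472604i
d^4_{3,-1}: k∈[0..1] ⇒ +0.083352 -0.525256 = -0.441904;  D = +0.295455+0.328612i
d^4_{4,-1}: single k=0 term ⇒ -0.152807;  D = -0.136775-0.068135i
Y_4^{m'}(θ=0.9311,φ=1.0846) and Σ D·Y over m':
  (-0.0138-0.0047i)·(-0.0670+0.1707i)  (-0.0785+0.0036i)·(-0.3834+0.0432i)  (-0.2266+0.1016i)·(-0.1813-0.2659i)  (-0.3363+0.3448i)·(-0.0535+0.1013i)  (-0.1787+0.4266i)·(-0.3434+0.0000i)  (+0.0023-0.1146i)·(+0.0535+0.1013i)  (-0.1757-0.4726i)·(-0.1813+0.2659i)  (+0.2955+0.3286i)·(+0.3834+0.0432i)  (-0.1368-0.0681i)·(-0.0670-0.1707i)
Y_4^-1(R⁻¹ n̂) = +0.410043+0.035734i

Re=0.4100 Im=0.0357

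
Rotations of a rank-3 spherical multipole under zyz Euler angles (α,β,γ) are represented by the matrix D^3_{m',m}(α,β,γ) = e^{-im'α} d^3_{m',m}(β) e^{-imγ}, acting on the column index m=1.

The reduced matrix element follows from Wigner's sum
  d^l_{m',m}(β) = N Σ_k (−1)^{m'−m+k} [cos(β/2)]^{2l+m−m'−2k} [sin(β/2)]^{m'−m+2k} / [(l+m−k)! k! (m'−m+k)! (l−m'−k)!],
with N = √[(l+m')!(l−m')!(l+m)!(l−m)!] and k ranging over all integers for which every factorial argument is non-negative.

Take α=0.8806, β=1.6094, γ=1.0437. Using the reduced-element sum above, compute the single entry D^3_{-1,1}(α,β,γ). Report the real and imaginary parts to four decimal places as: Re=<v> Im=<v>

Re=-0.1747 Im=0.0287

D^3_{-1,1}(0.8806,1.6094,1.0437) = e^{-i·-1·0.8806}·d^3_{-1,1}(1.6094)·e^{-i·1·1.0437}. Compute d first:
Half-angle: c=0.693327, s=0.720623. N=√(2·24·24·2)=48.000000
Admissible k: 2..4 (factorial args all ≥0)
  k=2: (−1)^0·48.0000/(8)·0.6933^4·0.7206^2 = +0.719980
  k=3: (−1)^1·48.0000/(6)·0.6933^2·0.7206^4 = -1.037047
  k=4: (−1)^2·48.0000/(48)·0.6933^0·0.7206^6 = +0.140039
d^3_{-1,1}(1.6094) = +0.719980 -1.037047 +0.140039 = -0.177028
Phases: e^{-i·(-1)·0.8806}=+0.636689+0.771121i, e^{-i·(1)·1.0437}=+0.503026-0.864271i ⇒ D=-0.174679+0.028745i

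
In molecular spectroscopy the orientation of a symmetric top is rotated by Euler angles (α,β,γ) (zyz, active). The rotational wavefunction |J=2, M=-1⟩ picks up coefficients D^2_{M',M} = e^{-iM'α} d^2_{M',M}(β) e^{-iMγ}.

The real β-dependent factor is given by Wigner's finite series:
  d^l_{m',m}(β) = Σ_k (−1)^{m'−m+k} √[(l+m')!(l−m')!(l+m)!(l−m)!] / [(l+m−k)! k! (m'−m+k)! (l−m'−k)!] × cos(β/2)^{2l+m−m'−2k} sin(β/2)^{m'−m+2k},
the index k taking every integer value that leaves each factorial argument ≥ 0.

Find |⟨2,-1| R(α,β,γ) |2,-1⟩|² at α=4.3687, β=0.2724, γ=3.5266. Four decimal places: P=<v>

Split into d^2_{-1,-1}(β=0.2724) × two z-phases.
With c≡cos(β/2)=0.990739 and s≡sin(β/2)=0.135779, N=[1·6·1·6]^{1/2}=6.000000
k∈{0,1} keeps every argument non-negative
  k=0: (−1)^0·6.0000/(6)·0.9907^4·0.1358^0 = +0.963468
  k=1: (−1)^1·6.0000/(2)·0.9907^2·0.1358^2 = -0.054288
d^2_{-1,-1}(0.2724) = +0.963468 -0.054288 = +0.909179
|D^2_{-1,-1}|² = |d^2_{-1,-1}(β)|² = (+0.909179)² = 0.826607 (the z-rotation phases have unit modulus)

P=0.8266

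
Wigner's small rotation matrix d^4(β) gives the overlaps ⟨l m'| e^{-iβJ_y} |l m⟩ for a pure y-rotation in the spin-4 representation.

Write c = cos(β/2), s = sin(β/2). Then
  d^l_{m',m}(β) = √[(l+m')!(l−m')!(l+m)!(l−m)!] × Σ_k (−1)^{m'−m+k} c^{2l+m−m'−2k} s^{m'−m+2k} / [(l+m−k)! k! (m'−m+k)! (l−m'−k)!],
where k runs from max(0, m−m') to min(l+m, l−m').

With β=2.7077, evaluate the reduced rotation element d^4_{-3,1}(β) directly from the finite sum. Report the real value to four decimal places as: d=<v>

d^4_{-3,1}(β=2.7077) via Wigner's sum:
c=cos(2.7077/2)=0.215249, s=sin(2.7077/2)=0.976559; N=√[1·5040·120·6]=1904.940944
k∈{4,5} keeps every argument non-negative
  k=4: (−1)^0·1904.9409/(144)·0.2152^4·0.9766^4 = +0.025827
  k=5: (−1)^1·1904.9409/(240)·0.2152^2·0.9766^6 = -0.318965
d^4_{-3,1}(2.7077) = +0.025827 -0.318965 = -0.293138

d=-0.2931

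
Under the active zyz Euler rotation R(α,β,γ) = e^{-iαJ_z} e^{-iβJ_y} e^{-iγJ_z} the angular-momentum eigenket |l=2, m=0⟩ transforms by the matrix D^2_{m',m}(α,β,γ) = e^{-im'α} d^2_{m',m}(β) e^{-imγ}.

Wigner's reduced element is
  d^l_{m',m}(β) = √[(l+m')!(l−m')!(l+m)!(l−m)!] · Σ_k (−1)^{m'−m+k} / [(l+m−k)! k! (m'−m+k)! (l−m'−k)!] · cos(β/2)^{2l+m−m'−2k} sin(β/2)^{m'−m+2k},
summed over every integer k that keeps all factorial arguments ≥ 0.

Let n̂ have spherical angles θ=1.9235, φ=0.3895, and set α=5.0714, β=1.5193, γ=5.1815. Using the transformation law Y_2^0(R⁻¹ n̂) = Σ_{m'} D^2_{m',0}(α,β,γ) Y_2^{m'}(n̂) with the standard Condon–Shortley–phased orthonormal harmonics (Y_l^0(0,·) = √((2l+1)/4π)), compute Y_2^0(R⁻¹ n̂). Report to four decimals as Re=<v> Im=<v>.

Need the full column D^2_{m',0} for m'=−2..2 at α=5.0714, β=1.5193, γ=5.1815.
cos(β/2)=0.725077, sin(β/2)=0.688668
d^2_{-2,0}: single k=2 term ⇒ +0.610750;  D = -0.459961-0.401810i
d^2_{-1,0}: k∈[1..2] ⇒ +0.643040 -0.580081 = +0.062958;  D = +0.022120-0.058944i
d^2_{0,0}: k∈[0..2] ⇒ +0.276399 -0.997350 +0.224926 = -0.496026;  D = -0.496026+0.000000i
d^2_{1,0}: k∈[0..1] ⇒ -0.643040 +0.580081 = -0.062958;  D = -0.022120-0.058944i
d^2_{2,0}: single k=0 term ⇒ +0.610750;  D = -0.459961+0.401810i
Y_2^{m'}(θ=1.9235,φ=0.3895) and Σ D·Y over m':
  (-0.4600-0.4018i)·(+0.2421-0.2390i)  (+0.0221-0.0589i)·(-0.2317+0.0951i)  (-0.4960+0.0000i)·(-0.2025+0.0000i)  (-0.0221-0.0589i)·(+0.2317+0.0951i)  (-0.4600+0.4018i)·(+0.2421+0.2390i)
Y_2^0(R⁻¹ n̂) = -0.313359+0.000000i

Re=-0.3134 Im=0.0000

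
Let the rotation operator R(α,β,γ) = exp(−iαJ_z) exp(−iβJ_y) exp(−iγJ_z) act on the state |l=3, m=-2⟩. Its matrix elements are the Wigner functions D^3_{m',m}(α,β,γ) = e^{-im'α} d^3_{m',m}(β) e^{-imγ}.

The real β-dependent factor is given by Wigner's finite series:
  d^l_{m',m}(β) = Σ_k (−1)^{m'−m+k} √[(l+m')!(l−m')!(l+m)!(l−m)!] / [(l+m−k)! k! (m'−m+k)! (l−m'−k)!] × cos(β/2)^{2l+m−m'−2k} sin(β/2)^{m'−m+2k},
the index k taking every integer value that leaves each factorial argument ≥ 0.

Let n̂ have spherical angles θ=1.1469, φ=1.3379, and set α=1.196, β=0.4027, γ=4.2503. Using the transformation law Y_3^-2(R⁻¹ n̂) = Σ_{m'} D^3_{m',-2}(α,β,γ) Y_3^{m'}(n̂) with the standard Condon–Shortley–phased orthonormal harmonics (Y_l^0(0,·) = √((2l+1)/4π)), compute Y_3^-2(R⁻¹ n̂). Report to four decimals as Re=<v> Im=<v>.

Need the full column D^3_{m',-2} for m'=−3..3 at α=1.196, β=0.4027, γ=4.2503.
cos(β/2)=0.979797, sin(β/2)=0.199992
d^3_{-3,-2}: single k=1 term ⇒ +0.442354;  D = +0.392821-0.203395i
d^3_{-2,-2}: k∈[0..1] ⇒ +0.884745 -0.184307 = +0.700438;  D = -0.072000-0.696727i
d^3_{-1,-2}: k∈[0..1] ⇒ -0.571077 +0.047586 = -0.523491;  D = +0.504270+0.140551i
d^3_{0,-2}: k∈[0..1] ⇒ +0.201898 -0.008412 = +0.193486;  D = -0.116574+0.154426i
d^3_{1,-2}: k∈[0..1] ⇒ -0.047586 +0.000991 = -0.046595;  D = -0.024330-0.039738i
d^3_{2,-2}: k∈[0..1] ⇒ +0.007679 -0.000064 = +0.007615;  D = +0.007499-0.001323i
d^3_{3,-2}: single k=0 term ⇒ -0.000768;  D = -0.000153+0.000753i
Y_3^{m'}(θ=1.1469,φ=1.3379) and Σ D·Y over m':
  (+0.3928-0.2034i)·(-0.2032+0.2419i)  (-0.0720-0.6967i)·(-0.3120-0.1569i)  (+0.5043+0.1406i)·(-0.0105+0.0442i)  (-0.1166+0.1544i)·(-0.3306+0.0000i)  (-0.0243-0.0397i)·(+0.0105+0.0442i)  (+0.0075-0.0013i)·(-0.3120+0.1569i)  (-0.0002+0.0008i)·(+0.2032+0.2419i)
Y_3^-2(R⁻¹ n̂) = -0.091238+0.335021i

Re=-0.0912 Im=0.3350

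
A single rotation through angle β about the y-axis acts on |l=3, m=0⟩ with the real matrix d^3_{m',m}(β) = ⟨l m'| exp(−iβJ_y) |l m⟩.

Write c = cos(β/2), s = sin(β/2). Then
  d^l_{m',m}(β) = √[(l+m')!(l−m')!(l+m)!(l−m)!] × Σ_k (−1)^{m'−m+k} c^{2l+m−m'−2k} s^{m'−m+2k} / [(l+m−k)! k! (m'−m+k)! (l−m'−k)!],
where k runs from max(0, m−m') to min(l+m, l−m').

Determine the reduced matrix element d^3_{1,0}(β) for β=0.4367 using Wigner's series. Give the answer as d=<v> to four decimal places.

d=-0.5688

d^3_{1,0}(β=0.4367) via Wigner's sum:
c=cos(0.4367/2)=0.976256, s=sin(0.4367/2)=0.216619; N=√[24·2·6·6]=41.569219
The bounds max(0,m−m')=0 and min(l+m,l−m')=2 give 3 terms
  k=0: (−1)^1·41.5692/(12)·0.9763^5·0.2166^1 = -0.665436
  k=1: (−1)^2·41.5692/(4)·0.9763^3·0.2166^3 = +0.098286
  k=2: (−1)^3·41.5692/(12)·0.9763^1·0.2166^5 = -0.001613
d^3_{1,0}(0.4367) = -0.665436 +0.098286 -0.001613 = -0.568763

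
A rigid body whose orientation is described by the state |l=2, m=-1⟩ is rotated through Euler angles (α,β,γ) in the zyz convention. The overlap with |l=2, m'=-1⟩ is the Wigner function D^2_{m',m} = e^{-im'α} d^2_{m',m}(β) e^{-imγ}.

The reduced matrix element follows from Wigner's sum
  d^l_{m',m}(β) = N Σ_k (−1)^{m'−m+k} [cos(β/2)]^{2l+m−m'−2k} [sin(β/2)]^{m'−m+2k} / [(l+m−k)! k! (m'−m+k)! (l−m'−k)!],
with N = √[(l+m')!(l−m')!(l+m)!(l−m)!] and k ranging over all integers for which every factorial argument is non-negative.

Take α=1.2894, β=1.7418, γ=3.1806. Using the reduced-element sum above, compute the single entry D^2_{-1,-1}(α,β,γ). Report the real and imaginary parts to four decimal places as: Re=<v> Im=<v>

D^2_{-1,-1}(1.2894,1.7418,3.1806) = e^{-i·-1·1.2894}·d^2_{-1,-1}(1.7418)·e^{-i·-1·3.1806}. Compute d first:
Half-angle: c=0.644138, s=0.764909. N=√(1·6·1·6)=6.000000
k: max(0,(-1)−(-1))=0 … min(2+(-1),2−(-1))=1
  k=0: (−1)^0·6.0000/(6)·0.6441^4·0.7649^0 = +0.172154
  k=1: (−1)^1·6.0000/(2)·0.6441^2·0.7649^2 = -0.728281
d^2_{-1,-1}(1.7418) = +0.172154 -0.728281 = -0.556127
D = (+0.277697+0.960669i)·(-0.556127)·(-0.999239-0.038997i) = +0.133483+0.539870i

Re=0.1335 Im=0.5399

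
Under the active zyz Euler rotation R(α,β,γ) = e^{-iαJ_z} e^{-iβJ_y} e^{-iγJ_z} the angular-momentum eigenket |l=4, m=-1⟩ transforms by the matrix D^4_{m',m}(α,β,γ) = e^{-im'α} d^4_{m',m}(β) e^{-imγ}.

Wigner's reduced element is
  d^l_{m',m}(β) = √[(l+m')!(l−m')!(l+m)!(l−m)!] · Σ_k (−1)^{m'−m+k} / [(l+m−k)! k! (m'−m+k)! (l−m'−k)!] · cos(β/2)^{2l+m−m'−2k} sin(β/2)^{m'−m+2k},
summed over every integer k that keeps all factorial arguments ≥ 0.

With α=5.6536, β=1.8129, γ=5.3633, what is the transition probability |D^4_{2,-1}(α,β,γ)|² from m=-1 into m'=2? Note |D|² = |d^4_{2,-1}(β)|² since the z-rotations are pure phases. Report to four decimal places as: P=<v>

Split into d^4_{2,-1}(β=1.8129) × two z-phases.
c=cos(1.8129/2)=0.616545, s=sin(1.8129/2)=0.787320; N=√[720·2·6·120]=1018.233765
Admissible k: 0..2 (factorial args all ≥0)
  k=0: (−1)^3·1018.2338/(72)·0.6165^5·0.7873^3 = -0.614881
  k=1: (−1)^4·1018.2338/(48)·0.6165^3·0.7873^5 = +1.504029
  k=2: (−1)^5·1018.2338/(240)·0.6165^1·0.7873^7 = -0.490523
d^4_{2,-1}(1.8129) = -0.614881 +1.504029 -0.490523 = +0.398624
|D^4_{2,-1}|² = |d^4_{2,-1}(β)|² = (+0.398624)² = 0.158901 (the z-rotation phases have unit modulus)

P=0.1589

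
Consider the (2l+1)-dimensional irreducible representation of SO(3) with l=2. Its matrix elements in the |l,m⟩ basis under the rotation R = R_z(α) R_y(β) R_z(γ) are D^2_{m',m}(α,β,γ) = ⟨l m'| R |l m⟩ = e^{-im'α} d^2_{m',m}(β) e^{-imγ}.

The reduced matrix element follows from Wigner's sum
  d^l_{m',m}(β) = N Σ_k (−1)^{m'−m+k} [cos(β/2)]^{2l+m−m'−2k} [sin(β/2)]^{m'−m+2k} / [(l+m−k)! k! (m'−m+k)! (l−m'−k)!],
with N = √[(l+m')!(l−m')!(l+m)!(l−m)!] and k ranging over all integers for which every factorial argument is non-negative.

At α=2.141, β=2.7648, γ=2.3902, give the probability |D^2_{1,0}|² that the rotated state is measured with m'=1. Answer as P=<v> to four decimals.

Split into d^2_{1,0}(β=2.7648) × two z-phases.
Half-angle: c=0.187284, s=0.982306. N=√(6·1·2·2)=4.898979
Admissible k: 0..1 (factorial args all ≥0)
  k=0: (−1)^1·4.8990/(2)·0.1873^3·0.9823^1 = -0.015806
  k=1: (−1)^2·4.8990/(2)·0.1873^1·0.9823^3 = +0.434827
d^2_{1,0}(2.7648) = -0.015806 +0.434827 = +0.419021
|D^2_{1,0}|² = |d^2_{1,0}(β)|² = (+0.419021)² = 0.175578 (the z-rotation phases have unit modulus)

P=0.1756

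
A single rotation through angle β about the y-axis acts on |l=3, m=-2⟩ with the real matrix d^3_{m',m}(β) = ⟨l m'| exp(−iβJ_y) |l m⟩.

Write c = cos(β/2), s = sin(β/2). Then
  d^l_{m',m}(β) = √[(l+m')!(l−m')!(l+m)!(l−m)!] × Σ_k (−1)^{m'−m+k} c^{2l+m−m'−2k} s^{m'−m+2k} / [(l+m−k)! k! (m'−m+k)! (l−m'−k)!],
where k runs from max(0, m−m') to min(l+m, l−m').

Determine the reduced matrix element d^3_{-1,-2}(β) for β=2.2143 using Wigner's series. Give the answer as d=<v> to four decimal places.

d=0.3542

d^3_{-1,-2}(β=2.2143) via Wigner's sum:
c=cos(2.2143/2)=0.447212, s=sin(2.2143/2)=0.894428; N=√[2·24·1·120]=75.894664
The bounds max(0,m−m')=0 and min(l+m,l−m')=1 give 2 terms
  k=0: (−1)^1·75.8947/(24)·0.4472^5·0.8944^1 = -0.050596
  k=1: (−1)^2·75.8947/(12)·0.4472^3·0.8944^3 = +0.404769
d^3_{-1,-2}(2.2143) = -0.050596 +0.404769 = +0.354173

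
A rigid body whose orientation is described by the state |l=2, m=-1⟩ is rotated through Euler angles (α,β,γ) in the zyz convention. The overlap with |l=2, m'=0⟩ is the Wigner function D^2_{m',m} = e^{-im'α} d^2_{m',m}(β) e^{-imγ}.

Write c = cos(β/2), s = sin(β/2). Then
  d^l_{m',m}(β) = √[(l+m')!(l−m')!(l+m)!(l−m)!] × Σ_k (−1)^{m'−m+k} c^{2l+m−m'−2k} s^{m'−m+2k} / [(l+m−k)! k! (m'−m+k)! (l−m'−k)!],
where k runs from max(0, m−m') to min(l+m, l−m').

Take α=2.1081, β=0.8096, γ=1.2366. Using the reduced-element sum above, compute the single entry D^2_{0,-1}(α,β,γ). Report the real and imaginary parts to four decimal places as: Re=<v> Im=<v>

Re=-0.2006 Im=-0.5778

D^2_{0,-1}(2.1081,0.8096,1.2366) = e^{-i·0·2.1081}·d^2_{0,-1}(0.8096)·e^{-i·-1·1.2366}. Compute d first:
Half-angle: c=0.919181, s=0.393835. N=√(2·2·1·6)=4.898979
Admissible k: 0..1 (factorial args all ≥0)
  k=0: (−1)^1·4.8990/(2)·0.9192^3·0.3938^1 = -0.749192
  k=1: (−1)^2·4.8990/(2)·0.9192^1·0.3938^3 = +0.137537
d^2_{0,-1}(0.8096) = -0.749192 +0.137537 = -0.611655
Phases: e^{-i·(0)·2.1081}=+1.000000+0.000000i, e^{-i·(-1)·1.2366}=+0.328010+0.944674i ⇒ D=-0.200629-0.577815i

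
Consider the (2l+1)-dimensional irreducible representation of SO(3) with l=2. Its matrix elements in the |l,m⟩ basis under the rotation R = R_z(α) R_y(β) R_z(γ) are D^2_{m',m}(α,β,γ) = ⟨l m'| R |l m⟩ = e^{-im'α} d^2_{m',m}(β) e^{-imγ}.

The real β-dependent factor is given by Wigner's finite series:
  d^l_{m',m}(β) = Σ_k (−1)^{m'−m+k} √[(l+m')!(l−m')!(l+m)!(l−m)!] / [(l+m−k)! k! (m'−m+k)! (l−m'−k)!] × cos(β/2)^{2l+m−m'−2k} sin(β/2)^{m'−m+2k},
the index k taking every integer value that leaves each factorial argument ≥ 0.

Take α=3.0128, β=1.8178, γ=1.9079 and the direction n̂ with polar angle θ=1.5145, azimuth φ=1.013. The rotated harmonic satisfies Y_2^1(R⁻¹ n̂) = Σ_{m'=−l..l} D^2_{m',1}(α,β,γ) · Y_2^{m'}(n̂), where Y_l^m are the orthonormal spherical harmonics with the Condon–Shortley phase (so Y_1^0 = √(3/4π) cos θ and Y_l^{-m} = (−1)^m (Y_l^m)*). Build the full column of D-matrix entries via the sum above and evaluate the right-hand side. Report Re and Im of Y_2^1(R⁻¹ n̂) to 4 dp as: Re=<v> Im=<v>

Need the full column D^2_{m',1} for m'=−2..2 at α=3.0128, β=1.8178, γ=1.9079.
cos(β/2)=0.614614, sin(β/2)=0.788828
d^2_{-2,1}: single k=3 term ⇒ +0.603364;  D = -0.338035-0.499780i
d^2_{-1,1}: k∈[2..3] ⇒ +0.705165 -0.387195 = +0.317970;  D = +0.142840+0.284081i
d^2_{0,1}: k∈[1..2] ⇒ +0.448606 -0.738967 = -0.290361;  D = +0.096038+0.274019i
d^2_{1,1}: k∈[0..1] ⇒ +0.142695 -0.705165 = -0.562470;  D = -0.116323-0.550310i
d^2_{2,1}: single k=0 term ⇒ -0.366285;  D = +0.029096+0.365128i
Y_2^{m'}(θ=1.5145,φ=1.013) and Σ D·Y over m':
  (-0.3380-0.4998i)·(-0.1693-0.3458i)  (+0.1428+0.2841i)·(+0.0230-0.0368i)  (+0.0960+0.2740i)·(-0.3124+0.0000i)  (-0.1163-0.5503i)·(-0.0230-0.0368i)  (+0.0291+0.3651i)·(-0.1693+0.3458i)
Y_2^1(R⁻¹ n̂) = -0.280674+0.082353i

Re=-0.2807 Im=0.0824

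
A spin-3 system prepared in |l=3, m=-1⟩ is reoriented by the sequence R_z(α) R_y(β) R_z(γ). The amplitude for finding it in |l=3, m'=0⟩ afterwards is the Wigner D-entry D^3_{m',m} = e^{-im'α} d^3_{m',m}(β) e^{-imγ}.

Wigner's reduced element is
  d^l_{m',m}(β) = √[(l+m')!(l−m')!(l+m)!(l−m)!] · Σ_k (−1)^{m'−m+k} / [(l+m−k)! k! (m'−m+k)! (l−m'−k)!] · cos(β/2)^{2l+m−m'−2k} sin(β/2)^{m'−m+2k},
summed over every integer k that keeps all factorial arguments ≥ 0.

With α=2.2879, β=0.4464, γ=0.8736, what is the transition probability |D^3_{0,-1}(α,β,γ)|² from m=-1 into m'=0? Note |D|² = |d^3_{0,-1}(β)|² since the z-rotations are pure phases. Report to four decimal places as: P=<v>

D^3_{0,-1}(2.2879,0.4464,0.8736) = e^{-i·0·2.2879}·d^3_{0,-1}(0.4464)·e^{-i·-1·0.8736}. Compute d first:
c=cos(0.4464/2)=0.975194, s=sin(0.4464/2)=0.221351; N=√[6·6·2·24]=41.569219
k: max(0,(-1)−(0))=0 … min(3+(-1),3−(0))=2
  k=0: (−1)^1·41.5692/(12)·0.9752^5·0.2214^1 = -0.676283
  k=1: (−1)^2·41.5692/(4)·0.9752^3·0.2214^3 = +0.104528
  k=2: (−1)^3·41.5692/(12)·0.9752^1·0.2214^5 = -0.001795
d^3_{0,-1}(0.4464) = -0.676283 +0.104528 -0.001795 = -0.573550
|D^3_{0,-1}|² = |d^3_{0,-1}(β)|² = (-0.573550)² = 0.328960 (the z-rotation phases have unit modulus)

P=0.3290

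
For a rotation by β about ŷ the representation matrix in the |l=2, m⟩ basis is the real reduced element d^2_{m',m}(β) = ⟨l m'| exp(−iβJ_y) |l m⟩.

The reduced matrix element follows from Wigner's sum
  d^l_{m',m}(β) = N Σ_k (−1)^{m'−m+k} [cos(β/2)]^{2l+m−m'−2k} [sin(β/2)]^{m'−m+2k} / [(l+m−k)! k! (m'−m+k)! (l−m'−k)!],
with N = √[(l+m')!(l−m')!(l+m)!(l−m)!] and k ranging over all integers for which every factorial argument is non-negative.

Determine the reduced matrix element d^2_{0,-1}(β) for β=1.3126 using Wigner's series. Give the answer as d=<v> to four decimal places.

d^2_{0,-1}(β=1.3126) via Wigner's sum:
c=cos(1.3126/2)=0.792255, s=sin(1.3126/2)=0.610190; N=√[2·2·1·6]=4.898979
k∈{0,1} keeps every argument non-negative
  k=0: (−1)^1·4.8990/(2)·0.7923^3·0.6102^1 = -0.743252
  k=1: (−1)^2·4.8990/(2)·0.7923^1·0.6102^3 = +0.440895
d^2_{0,-1}(1.3126) = -0.743252 +0.440895 = -0.302357

d=-0.3024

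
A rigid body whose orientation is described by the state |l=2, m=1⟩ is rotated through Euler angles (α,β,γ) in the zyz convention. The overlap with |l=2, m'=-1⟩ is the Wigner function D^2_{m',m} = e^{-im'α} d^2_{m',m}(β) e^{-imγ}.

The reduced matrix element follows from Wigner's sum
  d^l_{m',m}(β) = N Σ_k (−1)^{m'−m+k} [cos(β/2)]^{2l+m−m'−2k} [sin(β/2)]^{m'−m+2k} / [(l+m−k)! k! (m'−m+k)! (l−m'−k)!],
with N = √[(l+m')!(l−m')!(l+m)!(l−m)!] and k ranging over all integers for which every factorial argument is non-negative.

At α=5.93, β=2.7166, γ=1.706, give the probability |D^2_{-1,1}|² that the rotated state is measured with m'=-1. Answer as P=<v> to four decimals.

First d^2_{-1,1}(β=2.7166), then the phase factors e^{-i(-1)α} and e^{-i(1)γ}:
c=cos(2.7166/2)=0.210901, s=sin(2.7166/2)=0.977507; N=√[1·6·6·1]=6.000000
k∈{2,3} keeps every argument non-negative
  k=2: (−1)^0·6.0000/(2)·0.2109^2·0.9775^2 = +0.127502
  k=3: (−1)^1·6.0000/(6)·0.2109^0·0.9775^4 = -0.913020
d^2_{-1,1}(2.7166) = +0.127502 -0.913020 = -0.785518
|D^2_{-1,1}|² = |d^2_{-1,1}(β)|² = (-0.785518)² = 0.617038 (the z-rotation phases have unit modulus)

P=0.6170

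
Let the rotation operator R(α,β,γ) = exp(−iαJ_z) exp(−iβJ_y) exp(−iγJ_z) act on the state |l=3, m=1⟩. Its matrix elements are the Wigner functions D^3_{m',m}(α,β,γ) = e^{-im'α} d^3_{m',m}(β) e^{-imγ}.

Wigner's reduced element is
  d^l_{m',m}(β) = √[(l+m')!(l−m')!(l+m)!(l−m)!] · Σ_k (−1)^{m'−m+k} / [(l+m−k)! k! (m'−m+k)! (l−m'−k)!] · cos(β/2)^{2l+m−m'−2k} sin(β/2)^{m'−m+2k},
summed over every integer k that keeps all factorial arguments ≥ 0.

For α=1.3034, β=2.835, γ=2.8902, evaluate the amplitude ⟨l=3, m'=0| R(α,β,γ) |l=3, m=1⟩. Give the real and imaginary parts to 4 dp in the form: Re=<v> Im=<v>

D^3_{0,1}(1.3034,2.835,2.8902) = e^{-i·0·1.3034}·d^3_{0,1}(2.835)·e^{-i·1·2.8902}. Compute d first:
c=cos(2.835/2)=0.152697, s=sin(2.835/2)=0.988273; N=√[6·6·24·2]=41.569219
Admissible k: 1..3 (factorial args all ≥0)
  k=1: (−1)^0·41.5692/(12)·0.1527^5·0.9883^1 = +0.000284
  k=2: (−1)^1·41.5692/(4)·0.1527^3·0.9883^3 = -0.035713
  k=3: (−1)^2·41.5692/(12)·0.1527^1·0.9883^5 = +0.498660
d^3_{0,1}(2.835) = +0.000284 -0.035713 +0.498660 = +0.463231
Phases: e^{-i·(0)·1.3034}=+1.000000+0.000000i, e^{-i·(1)·2.8902}=-0.968567-0.248753i ⇒ D=-0.448671-0.115230i

Re=-0.4487 Im=-0.1152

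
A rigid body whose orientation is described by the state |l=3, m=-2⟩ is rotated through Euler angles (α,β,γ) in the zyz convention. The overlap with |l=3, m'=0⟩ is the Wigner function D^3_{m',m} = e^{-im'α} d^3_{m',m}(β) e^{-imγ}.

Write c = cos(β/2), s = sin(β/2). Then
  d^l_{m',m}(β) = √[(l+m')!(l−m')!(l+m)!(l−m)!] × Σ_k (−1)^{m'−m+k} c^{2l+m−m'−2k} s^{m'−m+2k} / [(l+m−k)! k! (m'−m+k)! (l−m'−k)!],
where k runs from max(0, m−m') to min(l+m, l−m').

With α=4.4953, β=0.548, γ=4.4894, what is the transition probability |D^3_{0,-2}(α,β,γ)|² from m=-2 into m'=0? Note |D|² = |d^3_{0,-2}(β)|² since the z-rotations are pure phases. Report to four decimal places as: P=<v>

P=0.1006

First d^3_{0,-2}(β=0.548), then the phase factors e^{-i(0)α} and e^{-i(-2)γ}:
Half-angle: c=0.962696, s=0.270584. N=√(6·6·1·120)=65.726707
k: max(0,(-2)−(0))=0 … min(3+(-2),3−(0))=1
  k=0: (−1)^2·65.7267/(12)·0.9627^4·0.2706^2 = +0.344448
  k=1: (−1)^3·65.7267/(12)·0.9627^2·0.2706^4 = -0.027211
d^3_{0,-2}(0.548) = +0.344448 -0.027211 = +0.317236
|D^3_{0,-2}|² = |d^3_{0,-2}(β)|² = (+0.317236)² = 0.100639 (the z-rotation phases have unit modulus)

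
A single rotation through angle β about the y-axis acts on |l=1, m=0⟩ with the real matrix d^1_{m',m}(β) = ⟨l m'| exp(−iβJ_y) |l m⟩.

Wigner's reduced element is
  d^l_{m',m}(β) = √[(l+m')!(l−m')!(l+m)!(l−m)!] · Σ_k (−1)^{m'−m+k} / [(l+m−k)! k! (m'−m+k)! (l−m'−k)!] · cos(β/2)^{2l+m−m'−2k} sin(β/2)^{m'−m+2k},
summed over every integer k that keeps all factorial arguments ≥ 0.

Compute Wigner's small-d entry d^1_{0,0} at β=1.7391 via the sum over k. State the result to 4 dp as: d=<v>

d^1_{0,0}(β=1.7391) via Wigner's sum:
c=cos(1.7391/2)=0.645170, s=sin(1.7391/2)=0.764039; N=√[1·1·1·1]=1.000000
Admissible k: 0..1 (factorial args all ≥0)
  k=0: (−1)^0·1.0000/(1)·0.6452^2·0.7640^0 = +0.416245
  k=1: (−1)^1·1.0000/(1)·0.6452^0·0.7640^2 = -0.583755
d^1_{0,0}(1.7391) = +0.416245 -0.583755 = -0.167510

d=-0.1675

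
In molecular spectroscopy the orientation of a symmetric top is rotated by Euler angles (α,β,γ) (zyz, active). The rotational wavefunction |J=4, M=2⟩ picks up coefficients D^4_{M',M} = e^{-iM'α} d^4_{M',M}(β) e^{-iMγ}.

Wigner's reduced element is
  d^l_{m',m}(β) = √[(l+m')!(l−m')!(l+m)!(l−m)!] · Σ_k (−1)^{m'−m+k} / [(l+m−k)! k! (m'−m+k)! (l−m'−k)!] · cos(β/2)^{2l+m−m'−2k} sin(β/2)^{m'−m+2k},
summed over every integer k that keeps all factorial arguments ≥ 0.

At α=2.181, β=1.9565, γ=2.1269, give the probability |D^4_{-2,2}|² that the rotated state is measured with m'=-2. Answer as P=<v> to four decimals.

Split into d^4_{-2,2}(β=1.9565) × two z-phases.
Half-angle: c=0.558475, s=0.829521. N=√(2·720·720·2)=1440.000000
Admissible k: 4..6 (factorial args all ≥0)
  k=4: (−1)^0·1440.0000/(96)·0.5585^4·0.8295^4 = +0.690902
  k=5: (−1)^1·1440.0000/(120)·0.5585^2·0.8295^6 = -1.219422
  k=6: (−1)^2·1440.0000/(1440)·0.5585^0·0.8295^8 = +0.224192
d^4_{-2,2}(1.9565) = +0.690902 -1.219422 +0.224192 = -0.304328
|D^4_{-2,2}|² = |d^4_{-2,2}(β)|² = (-0.304328)² = 0.092615 (the z-rotation phases have unit modulus)

P=0.0926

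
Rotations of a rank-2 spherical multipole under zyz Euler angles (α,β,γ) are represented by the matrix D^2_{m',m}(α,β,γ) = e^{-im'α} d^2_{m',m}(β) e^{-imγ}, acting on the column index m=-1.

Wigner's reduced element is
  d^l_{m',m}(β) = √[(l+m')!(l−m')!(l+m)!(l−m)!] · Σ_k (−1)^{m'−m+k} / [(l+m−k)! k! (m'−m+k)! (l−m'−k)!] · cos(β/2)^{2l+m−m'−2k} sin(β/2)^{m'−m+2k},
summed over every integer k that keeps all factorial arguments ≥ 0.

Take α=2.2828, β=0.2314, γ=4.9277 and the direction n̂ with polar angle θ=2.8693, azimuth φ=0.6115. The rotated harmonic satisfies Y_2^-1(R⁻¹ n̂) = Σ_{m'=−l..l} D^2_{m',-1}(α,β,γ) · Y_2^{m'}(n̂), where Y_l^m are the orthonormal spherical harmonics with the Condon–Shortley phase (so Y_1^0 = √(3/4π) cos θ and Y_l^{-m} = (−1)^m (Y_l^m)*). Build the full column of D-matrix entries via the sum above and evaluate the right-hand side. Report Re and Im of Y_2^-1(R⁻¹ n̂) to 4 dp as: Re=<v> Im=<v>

Need the full column D^2_{m',-1} for m'=−2..2 at α=2.2828, β=0.2314, γ=4.9277.
cos(β/2)=0.993314, sin(β/2)=0.115442
d^2_{-2,-1}: single k=1 term ⇒ +0.226284;  D = -0.225753-0.015493i
d^2_{-1,-1}: k∈[0..1] ⇒ +0.973524 -0.039448 = +0.934076;  D = +0.560431+0.747272i
d^2_{0,-1}: k∈[0..1] ⇒ -0.277140 +0.003743 = -0.273397;  D = -0.058412+0.267084i
d^2_{1,-1}: k∈[0..1] ⇒ +0.039448 -0.000178 = +0.039270;  D = -0.034525+0.018713i
d^2_{2,-1}: single k=0 term ⇒ -0.003056;  D = -0.002858-0.001083i
Y_2^{m'}(θ=2.8693,φ=0.6115) and Σ D·Y over m':
  (-0.2258-0.0155i)·(+0.0095-0.0263i)  (+0.5604+0.7473i)·(-0.1639+0.1149i)  (-0.0584+0.2671i)·(+0.5623+0.0000i)  (-0.0345+0.0187i)·(+0.1639+0.1149i)  (-0.0029-0.0011i)·(+0.0095+0.0263i)
Y_2^-1(R⁻¹ n̂) = -0.220888+0.096934i

Re=-0.2209 Im=0.0969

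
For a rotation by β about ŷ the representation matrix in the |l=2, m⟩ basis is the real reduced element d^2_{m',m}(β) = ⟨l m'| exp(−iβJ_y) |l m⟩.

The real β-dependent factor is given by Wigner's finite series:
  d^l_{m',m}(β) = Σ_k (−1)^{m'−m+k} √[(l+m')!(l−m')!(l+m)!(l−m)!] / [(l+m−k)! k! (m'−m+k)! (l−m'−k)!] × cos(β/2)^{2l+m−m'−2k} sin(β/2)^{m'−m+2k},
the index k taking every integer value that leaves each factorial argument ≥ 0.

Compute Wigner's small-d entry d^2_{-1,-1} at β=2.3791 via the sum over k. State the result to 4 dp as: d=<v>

d=-0.3387

d^2_{-1,-1}(β=2.3791) via Wigner's sum:
Half-angle: c=0.372078, s=0.928202. N=√(1·6·1·6)=6.000000
Admissible k: 0..1 (factorial args all ≥0)
  k=0: (−1)^0·6.0000/(6)·0.3721^4·0.9282^0 = +0.019166
  k=1: (−1)^1·6.0000/(2)·0.3721^2·0.9282^2 = -0.357827
d^2_{-1,-1}(2.3791) = +0.019166 -0.357827 = -0.338661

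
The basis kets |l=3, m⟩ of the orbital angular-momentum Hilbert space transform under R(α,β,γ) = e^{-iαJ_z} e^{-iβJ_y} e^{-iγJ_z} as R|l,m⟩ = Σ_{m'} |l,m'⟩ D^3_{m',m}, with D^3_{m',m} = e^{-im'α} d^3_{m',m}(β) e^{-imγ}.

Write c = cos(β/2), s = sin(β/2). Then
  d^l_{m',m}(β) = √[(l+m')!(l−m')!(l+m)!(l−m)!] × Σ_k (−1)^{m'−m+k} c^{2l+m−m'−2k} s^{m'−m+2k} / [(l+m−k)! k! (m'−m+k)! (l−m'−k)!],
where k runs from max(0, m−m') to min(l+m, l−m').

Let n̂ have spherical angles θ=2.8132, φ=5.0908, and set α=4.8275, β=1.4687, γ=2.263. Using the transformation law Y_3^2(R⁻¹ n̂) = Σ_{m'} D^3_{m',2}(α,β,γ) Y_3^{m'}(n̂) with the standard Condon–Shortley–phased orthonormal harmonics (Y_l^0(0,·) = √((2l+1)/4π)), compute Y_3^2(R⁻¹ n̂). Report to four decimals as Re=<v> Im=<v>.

Need the full column D^3_{m',2} for m'=−3..3 at α=4.8275, β=1.4687, γ=2.263.
cos(β/2)=0.742266, sin(β/2)=0.670105
d^3_{-3,2}: single k=5 term ⇒ +0.245668;  D = -0.211750-0.124558i
d^3_{-2,2}: k∈[4..5] ⇒ +0.555470 -0.090543 = +0.464927;  D = +0.188139-0.425160i
d^3_{-1,2}: k∈[3..4] ⇒ +0.778283 -0.317156 = +0.461127;  D = +0.440326+0.136933i
d^3_{0,2}: k∈[2..3] ⇒ +0.746596 -0.608487 = +0.138109;  D = -0.025593+0.135717i
d^3_{1,2}: k∈[1..2] ⇒ +0.477465 -0.778283 = -0.300818;  D = +0.300054+0.021424i
d^3_{2,2}: k∈[0..1] ⇒ +0.167247 -0.681546 = -0.514298;  D = +0.022536+0.513804i
d^3_{3,2}: single k=0 term ⇒ -0.369843;  D = -0.365181+0.058537i
Y_3^{m'}(θ=2.8132,φ=5.0908) and Σ D·Y over m':
  (-0.2118-0.1246i)·(-0.0127-0.0059i)  (+0.1881-0.4252i)·(+0.0732-0.0691i)  (+0.4403+0.1369i)·(+0.1340+0.3371i)  (-0.0256+0.1357i)·(-0.5228+0.0000i)  (+0.3001+0.0214i)·(-0.1340+0.3371i)  (+0.0225+0.5138i)·(+0.0732+0.0691i)  (-0.3652+0.0585i)·(+0.0127-0.0059i)
Y_3^2(R⁻¹ n̂) = -0.072998+0.194858i

Re=-0.0730 Im=0.1949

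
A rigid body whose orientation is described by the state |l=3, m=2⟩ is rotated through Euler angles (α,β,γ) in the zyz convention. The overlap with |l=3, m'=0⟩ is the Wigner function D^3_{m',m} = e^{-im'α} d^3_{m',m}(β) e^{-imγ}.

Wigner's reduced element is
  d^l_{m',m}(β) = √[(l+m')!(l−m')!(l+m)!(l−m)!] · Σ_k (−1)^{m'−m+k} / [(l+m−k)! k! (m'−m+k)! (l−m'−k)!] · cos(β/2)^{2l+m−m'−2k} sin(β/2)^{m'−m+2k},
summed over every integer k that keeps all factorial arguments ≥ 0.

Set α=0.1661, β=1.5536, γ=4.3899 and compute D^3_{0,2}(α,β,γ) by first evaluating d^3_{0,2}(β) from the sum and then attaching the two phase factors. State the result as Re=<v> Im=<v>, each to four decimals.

D^3_{0,2}(0.1661,1.5536,4.3899) = e^{-i·0·0.1661}·d^3_{0,2}(1.5536)·e^{-i·2·4.3899}. Compute d first:
With c≡cos(β/2)=0.713160 and s≡sin(β/2)=0.701001, N=[6·6·120·1]^{1/2}=65.726707
The bounds max(0,m−m')=2 and min(l+m,l−m')=3 give 2 terms
  k=2: (−1)^0·65.7267/(12)·0.7132^4·0.7010^2 = +0.696220
  k=3: (−1)^1·65.7267/(12)·0.7132^2·0.7010^4 = -0.672681
d^3_{0,2}(1.5536) = +0.696220 -0.672681 = +0.023539
D = (+1.000000+0.000000i)·(+0.023539)·(-0.799113-0.601181i) = -0.018810-0.014151i

Re=-0.0188 Im=-0.0142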